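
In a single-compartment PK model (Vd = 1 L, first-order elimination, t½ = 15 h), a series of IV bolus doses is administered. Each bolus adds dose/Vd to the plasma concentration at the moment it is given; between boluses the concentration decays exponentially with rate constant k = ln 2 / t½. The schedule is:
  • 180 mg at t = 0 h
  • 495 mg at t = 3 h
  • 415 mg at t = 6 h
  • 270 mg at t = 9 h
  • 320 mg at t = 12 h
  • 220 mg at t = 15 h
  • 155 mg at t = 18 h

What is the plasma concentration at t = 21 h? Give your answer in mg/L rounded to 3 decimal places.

1159.028 mg/L

k = ln 2 / 15 = 0.04621 per h
Dose 1 (180 mg at t=0 h): 180·exp(−0.04621·21) = 68.207 mg/L
Dose 2 (495 mg at t=3 h): 495·exp(−0.04621·18) = 215.461 mg/L
Dose 3 (415 mg at t=6 h): 415·exp(−0.04621·15) = 207.500 mg/L
Dose 4 (270 mg at t=9 h): 270·exp(−0.04621·12) = 155.074 mg/L
Dose 5 (320 mg at t=12 h): 320·exp(−0.04621·9) = 211.121 mg/L
Dose 6 (220 mg at t=15 h): 220·exp(−0.04621·6) = 166.729 mg/L
Dose 7 (155 mg at t=18 h): 155·exp(−0.04621·3) = 134.935 mg/L
C(21) = 68.207 + 215.461 + 207.500 + 155.074 + 211.121 + 166.729 + 134.935 = 1159.028 mg/L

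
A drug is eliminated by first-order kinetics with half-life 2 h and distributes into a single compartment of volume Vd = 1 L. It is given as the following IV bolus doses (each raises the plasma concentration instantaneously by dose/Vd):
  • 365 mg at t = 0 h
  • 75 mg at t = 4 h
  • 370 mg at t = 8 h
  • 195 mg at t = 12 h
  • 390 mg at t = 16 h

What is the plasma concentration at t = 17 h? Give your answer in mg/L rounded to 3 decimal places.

328.432 mg/L

k = ln 2 / 2 = 0.34657 per h
Dose 1 (365 mg at t=0 h): 365·exp(−0.34657·17) = 1.008 mg/L
Dose 2 (75 mg at t=4 h): 75·exp(−0.34657·13) = 0.829 mg/L
Dose 3 (370 mg at t=8 h): 370·exp(−0.34657·9) = 16.352 mg/L
Dose 4 (195 mg at t=12 h): 195·exp(−0.34657·5) = 34.471 mg/L
Dose 5 (390 mg at t=16 h): 390·exp(−0.34657·1) = 275.772 mg/L
C(17) = 1.008 + 0.829 + 16.352 + 34.471 + 275.772 = 328.432 mg/L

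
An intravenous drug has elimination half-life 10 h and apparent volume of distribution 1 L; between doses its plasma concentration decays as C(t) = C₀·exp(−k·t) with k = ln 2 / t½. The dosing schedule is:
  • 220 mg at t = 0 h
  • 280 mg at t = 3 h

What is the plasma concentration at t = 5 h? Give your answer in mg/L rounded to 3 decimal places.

k = ln 2 / 10 = 0.06931 per h
Dose 1 (220 mg at t=0 h): 220·exp(−0.06931·5) = 155.563 mg/L
Dose 2 (280 mg at t=3 h): 280·exp(−0.06931·2) = 243.754 mg/L
C(5) = 155.563 + 243.754 = 399.318 mg/L

399.318 mg/L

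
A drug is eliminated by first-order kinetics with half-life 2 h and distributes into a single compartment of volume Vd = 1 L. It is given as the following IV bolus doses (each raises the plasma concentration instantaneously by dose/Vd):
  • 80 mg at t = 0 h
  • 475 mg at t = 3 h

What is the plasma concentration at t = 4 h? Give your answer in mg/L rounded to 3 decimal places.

355.876 mg/L

k = ln 2 / 2 = 0.34657 per h
Dose 1 (80 mg at t=0 h): 80·exp(−0.34657·4) = 20.000 mg/L
Dose 2 (475 mg at t=3 h): 475·exp(−0.34657·1) = 335.876 mg/L
C(4) = 20.000 + 335.876 = 355.876 mg/L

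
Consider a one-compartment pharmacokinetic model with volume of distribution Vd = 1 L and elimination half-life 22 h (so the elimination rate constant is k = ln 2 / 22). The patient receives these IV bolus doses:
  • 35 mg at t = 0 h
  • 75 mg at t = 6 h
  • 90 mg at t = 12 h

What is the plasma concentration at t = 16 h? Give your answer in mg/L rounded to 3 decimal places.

k = ln 2 / 22 = 0.03151 per h
Dose 1 (35 mg at t=0 h): 35·exp(−0.03151·16) = 21.142 mg/L
Dose 2 (75 mg at t=6 h): 75·exp(−0.03151·10) = 54.731 mg/L
Dose 3 (90 mg at t=12 h): 90·exp(−0.03151·4) = 79.343 mg/L
C(16) = 21.142 + 54.731 + 79.343 = 155.215 mg/L

155.215 mg/L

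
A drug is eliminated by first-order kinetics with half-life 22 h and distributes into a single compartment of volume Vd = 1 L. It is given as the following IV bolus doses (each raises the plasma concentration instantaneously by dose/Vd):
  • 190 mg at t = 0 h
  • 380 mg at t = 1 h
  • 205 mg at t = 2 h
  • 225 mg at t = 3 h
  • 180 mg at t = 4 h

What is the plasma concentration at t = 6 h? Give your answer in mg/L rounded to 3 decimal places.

k = ln 2 / 22 = 0.03151 per h
Dose 1 (190 mg at t=0 h): 190·exp(−0.03151·6) = 157.273 mg/L
Dose 2 (380 mg at t=1 h): 380·exp(−0.03151·5) = 324.614 mg/L
Dose 3 (205 mg at t=2 h): 205·exp(−0.03151·4) = 180.726 mg/L
Dose 4 (225 mg at t=3 h): 225·exp(−0.03151·3) = 204.707 mg/L
Dose 5 (180 mg at t=4 h): 180·exp(−0.03151·2) = 169.008 mg/L
C(6) = 157.273 + 324.614 + 180.726 + 204.707 + 169.008 = 1036.328 mg/L

1036.328 mg/L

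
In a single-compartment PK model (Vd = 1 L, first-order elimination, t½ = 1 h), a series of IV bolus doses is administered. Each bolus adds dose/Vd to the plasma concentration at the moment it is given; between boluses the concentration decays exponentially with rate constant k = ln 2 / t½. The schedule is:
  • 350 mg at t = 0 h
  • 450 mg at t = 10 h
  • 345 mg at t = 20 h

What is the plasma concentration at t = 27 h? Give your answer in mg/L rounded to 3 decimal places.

2.699 mg/L

k = ln 2 / 1 = 0.69315 per h
Dose 1 (350 mg at t=0 h): 350·exp(−0.69315·27) = 0.000 mg/L
Dose 2 (450 mg at t=10 h): 450·exp(−0.69315·17) = 0.003 mg/L
Dose 3 (345 mg at t=20 h): 345·exp(−0.69315·7) = 2.695 mg/L
C(27) = 0.000 + 0.003 + 2.695 = 2.699 mg/L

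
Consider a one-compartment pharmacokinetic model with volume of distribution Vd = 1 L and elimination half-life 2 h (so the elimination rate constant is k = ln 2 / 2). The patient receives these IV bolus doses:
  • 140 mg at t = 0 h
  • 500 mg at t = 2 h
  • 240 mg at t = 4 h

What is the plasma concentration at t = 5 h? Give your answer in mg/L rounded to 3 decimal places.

371.231 mg/L

k = ln 2 / 2 = 0.34657 per h
Dose 1 (140 mg at t=0 h): 140·exp(−0.34657·5) = 24.749 mg/L
Dose 2 (500 mg at t=2 h): 500·exp(−0.34657·3) = 176.777 mg/L
Dose 3 (240 mg at t=4 h): 240·exp(−0.34657·1) = 169.706 mg/L
C(5) = 24.749 + 176.777 + 169.706 = 371.231 mg/L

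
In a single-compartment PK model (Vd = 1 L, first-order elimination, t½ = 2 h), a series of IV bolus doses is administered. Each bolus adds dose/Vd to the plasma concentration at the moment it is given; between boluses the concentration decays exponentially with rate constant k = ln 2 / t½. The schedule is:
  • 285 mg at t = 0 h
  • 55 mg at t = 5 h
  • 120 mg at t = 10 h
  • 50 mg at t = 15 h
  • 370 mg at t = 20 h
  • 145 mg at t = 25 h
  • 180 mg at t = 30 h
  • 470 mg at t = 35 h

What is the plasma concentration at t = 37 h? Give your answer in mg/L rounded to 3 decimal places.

k = ln 2 / 2 = 0.34657 per h
Dose 1 (285 mg at t=0 h): 285·exp(−0.34657·37) = 0.001 mg/L
Dose 2 (55 mg at t=5 h): 55·exp(−0.34657·32) = 0.001 mg/L
Dose 3 (120 mg at t=10 h): 120·exp(−0.34657·27) = 0.010 mg/L
Dose 4 (50 mg at t=15 h): 50·exp(−0.34657·22) = 0.024 mg/L
Dose 5 (370 mg at t=20 h): 370·exp(−0.34657·17) = 1.022 mg/L
Dose 6 (145 mg at t=25 h): 145·exp(−0.34657·12) = 2.266 mg/L
Dose 7 (180 mg at t=30 h): 180·exp(−0.34657·7) = 15.910 mg/L
Dose 8 (470 mg at t=35 h): 470·exp(−0.34657·2) = 235.000 mg/L
C(37) = 0.001 + 0.001 + 0.010 + 0.024 + 1.022 + 2.266 + 15.910 + 235.000 = 254.234 mg/L

254.234 mg/L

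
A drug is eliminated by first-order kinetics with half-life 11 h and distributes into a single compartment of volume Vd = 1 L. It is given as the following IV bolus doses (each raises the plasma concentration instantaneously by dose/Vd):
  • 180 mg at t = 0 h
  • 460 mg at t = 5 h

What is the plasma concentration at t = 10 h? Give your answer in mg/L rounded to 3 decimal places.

k = ln 2 / 11 = 0.06301 per h
Dose 1 (180 mg at t=0 h): 180·exp(−0.06301·10) = 95.854 mg/L
Dose 2 (460 mg at t=5 h): 460·exp(−0.06301·5) = 335.680 mg/L
C(10) = 95.854 + 335.680 = 431.534 mg/L

431.534 mg/L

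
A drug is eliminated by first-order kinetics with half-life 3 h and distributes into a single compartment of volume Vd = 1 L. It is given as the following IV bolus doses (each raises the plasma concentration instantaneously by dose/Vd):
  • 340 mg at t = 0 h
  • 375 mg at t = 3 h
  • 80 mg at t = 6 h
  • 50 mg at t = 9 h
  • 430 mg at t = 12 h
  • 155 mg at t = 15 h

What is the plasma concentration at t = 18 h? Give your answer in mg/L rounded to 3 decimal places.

k = ln 2 / 3 = 0.23105 per h
Dose 1 (340 mg at t=0 h): 340·exp(−0.23105·18) = 5.313 mg/L
Dose 2 (375 mg at t=3 h): 375·exp(−0.23105·15) = 11.719 mg/L
Dose 3 (80 mg at t=6 h): 80·exp(−0.23105·12) = 5.000 mg/L
Dose 4 (50 mg at t=9 h): 50·exp(−0.23105·9) = 6.250 mg/L
Dose 5 (430 mg at t=12 h): 430·exp(−0.23105·6) = 107.500 mg/L
Dose 6 (155 mg at t=15 h): 155·exp(−0.23105·3) = 77.500 mg/L
C(18) = 5.313 + 11.719 + 5.000 + 6.250 + 107.500 + 77.500 = 213.281 mg/L

213.281 mg/L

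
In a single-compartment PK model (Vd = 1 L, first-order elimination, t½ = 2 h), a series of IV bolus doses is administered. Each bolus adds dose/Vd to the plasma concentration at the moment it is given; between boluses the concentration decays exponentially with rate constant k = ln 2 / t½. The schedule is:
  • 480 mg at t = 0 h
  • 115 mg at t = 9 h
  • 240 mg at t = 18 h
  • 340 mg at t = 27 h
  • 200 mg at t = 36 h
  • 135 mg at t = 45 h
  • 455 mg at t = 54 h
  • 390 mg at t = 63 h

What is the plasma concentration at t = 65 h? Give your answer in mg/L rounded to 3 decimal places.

k = ln 2 / 2 = 0.34657 per h
Dose 1 (480 mg at t=0 h): 480·exp(−0.34657·65) = 0.000 mg/L
Dose 2 (115 mg at t=9 h): 115·exp(−0.34657·56) = 0.000 mg/L
Dose 3 (240 mg at t=18 h): 240·exp(−0.34657·47) = 0.000 mg/L
Dose 4 (340 mg at t=27 h): 340·exp(−0.34657·38) = 0.001 mg/L
Dose 5 (200 mg at t=36 h): 200·exp(−0.34657·29) = 0.009 mg/L
Dose 6 (135 mg at t=45 h): 135·exp(−0.34657·20) = 0.132 mg/L
Dose 7 (455 mg at t=54 h): 455·exp(−0.34657·11) = 10.054 mg/L
Dose 8 (390 mg at t=63 h): 390·exp(−0.34657·2) = 195.000 mg/L
C(65) = 0.000 + 0.000 + 0.000 + 0.001 + 0.009 + 0.132 + 10.054 + 195.000 = 205.195 mg/L

205.195 mg/L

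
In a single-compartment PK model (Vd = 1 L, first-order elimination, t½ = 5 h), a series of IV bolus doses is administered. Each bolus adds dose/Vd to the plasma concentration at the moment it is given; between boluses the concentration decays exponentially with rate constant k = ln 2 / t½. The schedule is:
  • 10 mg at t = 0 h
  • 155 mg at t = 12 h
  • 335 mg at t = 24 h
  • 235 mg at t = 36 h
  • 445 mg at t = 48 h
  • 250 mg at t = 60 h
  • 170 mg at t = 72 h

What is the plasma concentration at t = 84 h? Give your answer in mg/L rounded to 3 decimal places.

44.602 mg/L

k = ln 2 / 5 = 0.13863 per h
Dose 1 (10 mg at t=0 h): 10·exp(−0.13863·84) = 0.000 mg/L
Dose 2 (155 mg at t=12 h): 155·exp(−0.13863·72) = 0.007 mg/L
Dose 3 (335 mg at t=24 h): 335·exp(−0.13863·60) = 0.082 mg/L
Dose 4 (235 mg at t=36 h): 235·exp(−0.13863·48) = 0.303 mg/L
Dose 5 (445 mg at t=48 h): 445·exp(−0.13863·36) = 3.027 mg/L
Dose 6 (250 mg at t=60 h): 250·exp(−0.13863·24) = 8.974 mg/L
Dose 7 (170 mg at t=72 h): 170·exp(−0.13863·12) = 32.209 mg/L
C(84) = 0.000 + 0.007 + 0.082 + 0.303 + 3.027 + 8.974 + 32.209 = 44.602 mg/L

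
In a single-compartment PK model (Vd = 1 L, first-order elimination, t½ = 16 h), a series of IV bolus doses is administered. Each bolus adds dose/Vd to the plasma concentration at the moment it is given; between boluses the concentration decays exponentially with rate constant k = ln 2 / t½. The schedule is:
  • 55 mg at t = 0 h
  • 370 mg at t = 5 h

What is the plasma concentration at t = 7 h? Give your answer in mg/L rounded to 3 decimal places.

k = ln 2 / 16 = 0.04332 per h
Dose 1 (55 mg at t=0 h): 55·exp(−0.04332·7) = 40.613 mg/L
Dose 2 (370 mg at t=5 h): 370·exp(−0.04332·2) = 339.291 mg/L
C(7) = 40.613 + 339.291 = 379.904 mg/L

379.904 mg/L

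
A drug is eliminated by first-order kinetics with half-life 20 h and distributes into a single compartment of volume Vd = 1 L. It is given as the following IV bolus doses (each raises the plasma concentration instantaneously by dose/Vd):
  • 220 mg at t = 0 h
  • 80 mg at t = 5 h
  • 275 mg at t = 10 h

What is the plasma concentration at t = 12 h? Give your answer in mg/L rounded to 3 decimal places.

464.497 mg/L

k = ln 2 / 20 = 0.03466 per h
Dose 1 (220 mg at t=0 h): 220·exp(−0.03466·12) = 145.146 mg/L
Dose 2 (80 mg at t=5 h): 80·exp(−0.03466·7) = 62.767 mg/L
Dose 3 (275 mg at t=10 h): 275·exp(−0.03466·2) = 256.584 mg/L
C(12) = 145.146 + 62.767 + 256.584 = 464.497 mg/L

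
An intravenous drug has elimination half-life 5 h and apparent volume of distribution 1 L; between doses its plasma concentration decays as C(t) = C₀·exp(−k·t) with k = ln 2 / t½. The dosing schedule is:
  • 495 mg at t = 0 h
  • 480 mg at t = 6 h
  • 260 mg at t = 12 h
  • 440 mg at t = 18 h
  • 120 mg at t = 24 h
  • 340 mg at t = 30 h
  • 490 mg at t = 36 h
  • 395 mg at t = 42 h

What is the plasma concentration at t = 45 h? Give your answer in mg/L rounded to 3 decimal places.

466.569 mg/L

k = ln 2 / 5 = 0.13863 per h
Dose 1 (495 mg at t=0 h): 495·exp(−0.13863·45) = 0.967 mg/L
Dose 2 (480 mg at t=6 h): 480·exp(−0.13863·39) = 2.154 mg/L
Dose 3 (260 mg at t=12 h): 260·exp(−0.13863·33) = 2.680 mg/L
Dose 4 (440 mg at t=18 h): 440·exp(−0.13863·27) = 10.421 mg/L
Dose 5 (120 mg at t=24 h): 120·exp(−0.13863·21) = 6.529 mg/L
Dose 6 (340 mg at t=30 h): 340·exp(−0.13863·15) = 42.500 mg/L
Dose 7 (490 mg at t=36 h): 490·exp(−0.13863·9) = 140.716 mg/L
Dose 8 (395 mg at t=42 h): 395·exp(−0.13863·3) = 260.603 mg/L
C(45) = 0.967 + 2.154 + 2.680 + 10.421 + 6.529 + 42.500 + 140.716 + 260.603 = 466.569 mg/L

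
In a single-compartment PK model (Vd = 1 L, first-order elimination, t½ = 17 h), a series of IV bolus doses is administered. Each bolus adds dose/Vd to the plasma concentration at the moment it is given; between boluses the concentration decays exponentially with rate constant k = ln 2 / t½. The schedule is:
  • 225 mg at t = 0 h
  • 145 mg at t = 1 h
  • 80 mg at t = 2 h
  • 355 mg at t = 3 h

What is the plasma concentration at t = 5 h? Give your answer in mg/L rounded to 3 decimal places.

704.672 mg/L

k = ln 2 / 17 = 0.04077 per h
Dose 1 (225 mg at t=0 h): 225·exp(−0.04077·5) = 183.503 mg/L
Dose 2 (145 mg at t=1 h): 145·exp(−0.04077·4) = 123.179 mg/L
Dose 3 (80 mg at t=2 h): 80·exp(−0.04077·3) = 70.789 mg/L
Dose 4 (355 mg at t=3 h): 355·exp(−0.04077·2) = 327.200 mg/L
C(5) = 183.503 + 123.179 + 70.789 + 327.200 = 704.672 mg/L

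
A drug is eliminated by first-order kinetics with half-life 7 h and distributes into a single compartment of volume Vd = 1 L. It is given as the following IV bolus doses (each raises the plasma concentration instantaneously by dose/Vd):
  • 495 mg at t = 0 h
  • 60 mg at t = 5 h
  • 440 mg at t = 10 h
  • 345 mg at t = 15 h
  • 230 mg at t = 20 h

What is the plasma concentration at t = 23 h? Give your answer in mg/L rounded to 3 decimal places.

k = ln 2 / 7 = 0.09902 per h
Dose 1 (495 mg at t=0 h): 495·exp(−0.09902·23) = 50.758 mg/L
Dose 2 (60 mg at t=5 h): 60·exp(−0.09902·18) = 10.094 mg/L
Dose 3 (440 mg at t=10 h): 440·exp(−0.09902·13) = 121.450 mg/L
Dose 4 (345 mg at t=15 h): 345·exp(−0.09902·8) = 156.237 mg/L
Dose 5 (230 mg at t=20 h): 230·exp(−0.09902·3) = 170.889 mg/L
C(23) = 50.758 + 10.094 + 121.450 + 156.237 + 170.889 = 509.429 mg/L

509.429 mg/L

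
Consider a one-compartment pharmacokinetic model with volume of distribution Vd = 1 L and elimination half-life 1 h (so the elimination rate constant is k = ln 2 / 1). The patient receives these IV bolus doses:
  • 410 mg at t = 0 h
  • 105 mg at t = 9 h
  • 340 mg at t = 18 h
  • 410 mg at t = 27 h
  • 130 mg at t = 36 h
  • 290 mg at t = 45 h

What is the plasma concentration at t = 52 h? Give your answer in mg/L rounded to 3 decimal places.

k = ln 2 / 1 = 0.69315 per h
Dose 1 (410 mg at t=0 h): 410·exp(−0.69315·52) = 0.000 mg/L
Dose 2 (105 mg at t=9 h): 105·exp(−0.69315·43) = 0.000 mg/L
Dose 3 (340 mg at t=18 h): 340·exp(−0.69315·34) = 0.000 mg/L
Dose 4 (410 mg at t=27 h): 410·exp(−0.69315·25) = 0.000 mg/L
Dose 5 (130 mg at t=36 h): 130·exp(−0.69315·16) = 0.002 mg/L
Dose 6 (290 mg at t=45 h): 290·exp(−0.69315·7) = 2.266 mg/L
C(52) = 0.000 + 0.000 + 0.000 + 0.000 + 0.002 + 2.266 = 2.268 mg/L

2.268 mg/L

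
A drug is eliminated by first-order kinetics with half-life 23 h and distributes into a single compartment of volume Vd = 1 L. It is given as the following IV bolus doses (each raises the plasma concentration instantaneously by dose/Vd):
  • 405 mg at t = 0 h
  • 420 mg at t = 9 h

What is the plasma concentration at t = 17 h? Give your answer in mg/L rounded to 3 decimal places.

572.658 mg/L

k = ln 2 / 23 = 0.03014 per h
Dose 1 (405 mg at t=0 h): 405·exp(−0.03014·17) = 242.636 mg/L
Dose 2 (420 mg at t=9 h): 420·exp(−0.03014·8) = 330.022 mg/L
C(17) = 242.636 + 330.022 = 572.658 mg/L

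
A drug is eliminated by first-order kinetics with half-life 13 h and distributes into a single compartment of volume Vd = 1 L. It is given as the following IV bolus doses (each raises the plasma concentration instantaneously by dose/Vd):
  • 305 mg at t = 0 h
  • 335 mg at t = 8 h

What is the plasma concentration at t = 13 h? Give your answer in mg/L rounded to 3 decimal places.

409.104 mg/L

k = ln 2 / 13 = 0.05332 per h
Dose 1 (305 mg at t=0 h): 305·exp(−0.05332·13) = 152.500 mg/L
Dose 2 (335 mg at t=8 h): 335·exp(−0.05332·5) = 256.604 mg/L
C(13) = 152.500 + 256.604 = 409.104 mg/L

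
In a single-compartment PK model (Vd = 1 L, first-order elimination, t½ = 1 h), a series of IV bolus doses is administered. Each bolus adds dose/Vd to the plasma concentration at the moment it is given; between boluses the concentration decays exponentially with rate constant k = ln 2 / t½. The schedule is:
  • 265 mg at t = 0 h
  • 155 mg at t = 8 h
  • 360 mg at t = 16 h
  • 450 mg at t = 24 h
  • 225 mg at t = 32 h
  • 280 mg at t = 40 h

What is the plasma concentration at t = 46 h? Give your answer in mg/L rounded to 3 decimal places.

k = ln 2 / 1 = 0.69315 per h
Dose 1 (265 mg at t=0 h): 265·exp(−0.69315·46) = 0.000 mg/L
Dose 2 (155 mg at t=8 h): 155·exp(−0.69315·38) = 0.000 mg/L
Dose 3 (360 mg at t=16 h): 360·exp(−0.69315·30) = 0.000 mg/L
Dose 4 (450 mg at t=24 h): 450·exp(−0.69315·22) = 0.000 mg/L
Dose 5 (225 mg at t=32 h): 225·exp(−0.69315·14) = 0.014 mg/L
Dose 6 (280 mg at t=40 h): 280·exp(−0.69315·6) = 4.375 mg/L
C(46) = 0.000 + 0.000 + 0.000 + 0.000 + 0.014 + 4.375 = 4.389 mg/L

4.389 mg/L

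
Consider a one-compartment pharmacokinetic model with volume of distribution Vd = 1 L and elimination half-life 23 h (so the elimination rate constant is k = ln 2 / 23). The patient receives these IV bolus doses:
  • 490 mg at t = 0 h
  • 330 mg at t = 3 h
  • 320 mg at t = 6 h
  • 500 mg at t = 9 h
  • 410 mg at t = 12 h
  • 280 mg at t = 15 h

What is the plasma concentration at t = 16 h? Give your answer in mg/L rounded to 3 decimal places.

1802.340 mg/L

k = ln 2 / 23 = 0.03014 per h
Dose 1 (490 mg at t=0 h): 490·exp(−0.03014·16) = 302.541 mg/L
Dose 2 (330 mg at t=3 h): 330·exp(−0.03014·13) = 223.032 mg/L
Dose 3 (320 mg at t=6 h): 320·exp(−0.03014·10) = 236.738 mg/L
Dose 4 (500 mg at t=9 h): 500·exp(−0.03014·7) = 404.904 mg/L
Dose 5 (410 mg at t=12 h): 410·exp(−0.03014·4) = 363.438 mg/L
Dose 6 (280 mg at t=15 h): 280·exp(−0.03014·1) = 271.688 mg/L
C(16) = 302.541 + 223.032 + 236.738 + 404.904 + 363.438 + 271.688 = 1802.340 mg/L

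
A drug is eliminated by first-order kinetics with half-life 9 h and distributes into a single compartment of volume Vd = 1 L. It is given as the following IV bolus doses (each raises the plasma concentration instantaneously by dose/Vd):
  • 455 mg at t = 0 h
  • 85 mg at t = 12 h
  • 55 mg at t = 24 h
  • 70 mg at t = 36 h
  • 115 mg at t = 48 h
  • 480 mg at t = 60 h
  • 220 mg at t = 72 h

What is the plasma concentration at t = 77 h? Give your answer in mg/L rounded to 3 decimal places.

297.300 mg/L

k = ln 2 / 9 = 0.07702 per h
Dose 1 (455 mg at t=0 h): 455·exp(−0.07702·77) = 1.209 mg/L
Dose 2 (85 mg at t=12 h): 85·exp(−0.07702·65) = 0.569 mg/L
Dose 3 (55 mg at t=24 h): 55·exp(−0.07702·53) = 0.928 mg/L
Dose 4 (70 mg at t=36 h): 70·exp(−0.07702·41) = 2.977 mg/L
Dose 5 (115 mg at t=48 h): 115·exp(−0.07702·29) = 12.323 mg/L
Dose 6 (480 mg at t=60 h): 480·exp(−0.07702·17) = 129.607 mg/L
Dose 7 (220 mg at t=72 h): 220·exp(−0.07702·5) = 149.687 mg/L
C(77) = 1.209 + 0.569 + 0.928 + 2.977 + 12.323 + 129.607 + 149.687 = 297.300 mg/L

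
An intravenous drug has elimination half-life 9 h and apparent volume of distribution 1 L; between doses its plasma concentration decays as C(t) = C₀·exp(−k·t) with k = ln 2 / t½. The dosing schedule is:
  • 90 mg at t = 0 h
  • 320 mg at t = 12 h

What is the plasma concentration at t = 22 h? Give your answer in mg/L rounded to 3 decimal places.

164.674 mg/L

k = ln 2 / 9 = 0.07702 per h
Dose 1 (90 mg at t=0 h): 90·exp(−0.07702·22) = 16.535 mg/L
Dose 2 (320 mg at t=12 h): 320·exp(−0.07702·10) = 148.140 mg/L
C(22) = 16.535 + 148.140 = 164.674 mg/L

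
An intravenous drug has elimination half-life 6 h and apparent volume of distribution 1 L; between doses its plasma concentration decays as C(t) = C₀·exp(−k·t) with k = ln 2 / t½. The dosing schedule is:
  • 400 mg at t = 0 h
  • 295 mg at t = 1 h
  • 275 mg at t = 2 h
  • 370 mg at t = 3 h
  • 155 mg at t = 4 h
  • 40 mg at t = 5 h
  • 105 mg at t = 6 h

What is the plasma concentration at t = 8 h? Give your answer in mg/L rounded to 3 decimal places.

k = ln 2 / 6 = 0.11552 per h
Dose 1 (400 mg at t=0 h): 400·exp(−0.11552·8) = 158.740 mg/L
Dose 2 (295 mg at t=1 h): 295·exp(−0.11552·7) = 131.408 mg/L
Dose 3 (275 mg at t=2 h): 275·exp(−0.11552·6) = 137.500 mg/L
Dose 4 (370 mg at t=3 h): 370·exp(−0.11552·5) = 207.655 mg/L
Dose 5 (155 mg at t=4 h): 155·exp(−0.11552·4) = 97.644 mg/L
Dose 6 (40 mg at t=5 h): 40·exp(−0.11552·3) = 28.284 mg/L
Dose 7 (105 mg at t=6 h): 105·exp(−0.11552·2) = 83.339 mg/L
C(8) = 158.740 + 131.408 + 137.500 + 207.655 + 97.644 + 28.284 + 83.339 = 844.570 mg/L

844.570 mg/L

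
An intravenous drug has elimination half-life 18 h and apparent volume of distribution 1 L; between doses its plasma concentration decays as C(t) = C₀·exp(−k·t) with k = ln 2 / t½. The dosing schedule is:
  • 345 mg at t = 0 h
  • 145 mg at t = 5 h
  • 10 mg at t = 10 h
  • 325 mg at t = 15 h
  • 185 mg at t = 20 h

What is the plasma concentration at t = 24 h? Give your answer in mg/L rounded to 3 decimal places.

600.907 mg/L

k = ln 2 / 18 = 0.03851 per h
Dose 1 (345 mg at t=0 h): 345·exp(−0.03851·24) = 136.913 mg/L
Dose 2 (145 mg at t=5 h): 145·exp(−0.03851·19) = 69.761 mg/L
Dose 3 (10 mg at t=10 h): 10·exp(−0.03851·14) = 5.833 mg/L
Dose 4 (325 mg at t=15 h): 325·exp(−0.03851·9) = 229.810 mg/L
Dose 5 (185 mg at t=20 h): 185·exp(−0.03851·4) = 158.590 mg/L
C(24) = 136.913 + 69.761 + 5.833 + 229.810 + 158.590 = 600.907 mg/L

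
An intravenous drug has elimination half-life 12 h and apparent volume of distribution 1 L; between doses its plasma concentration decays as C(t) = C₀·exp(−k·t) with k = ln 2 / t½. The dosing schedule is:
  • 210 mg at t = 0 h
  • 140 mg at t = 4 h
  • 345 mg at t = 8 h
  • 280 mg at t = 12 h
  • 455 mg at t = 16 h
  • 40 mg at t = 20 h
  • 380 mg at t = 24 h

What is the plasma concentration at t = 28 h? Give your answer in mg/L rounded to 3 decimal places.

k = ln 2 / 12 = 0.05776 per h
Dose 1 (210 mg at t=0 h): 210·exp(−0.05776·28) = 41.669 mg/L
Dose 2 (140 mg at t=4 h): 140·exp(−0.05776·24) = 35.000 mg/L
Dose 3 (345 mg at t=8 h): 345·exp(−0.05776·20) = 108.668 mg/L
Dose 4 (280 mg at t=12 h): 280·exp(−0.05776·16) = 111.118 mg/L
Dose 5 (455 mg at t=16 h): 455·exp(−0.05776·12) = 227.500 mg/L
Dose 6 (40 mg at t=20 h): 40·exp(−0.05776·8) = 25.198 mg/L
Dose 7 (380 mg at t=24 h): 380·exp(−0.05776·4) = 301.606 mg/L
C(28) = 41.669 + 35.000 + 108.668 + 111.118 + 227.500 + 25.198 + 301.606 = 850.760 mg/L

850.760 mg/L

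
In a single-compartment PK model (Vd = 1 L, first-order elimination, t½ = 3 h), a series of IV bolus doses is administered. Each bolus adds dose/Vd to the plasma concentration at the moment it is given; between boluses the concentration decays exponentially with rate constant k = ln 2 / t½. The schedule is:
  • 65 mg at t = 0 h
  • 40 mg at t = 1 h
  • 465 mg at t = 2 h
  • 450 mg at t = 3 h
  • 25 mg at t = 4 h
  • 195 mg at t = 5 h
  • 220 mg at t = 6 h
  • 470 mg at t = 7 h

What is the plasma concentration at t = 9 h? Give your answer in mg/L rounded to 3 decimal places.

k = ln 2 / 3 = 0.23105 per h
Dose 1 (65 mg at t=0 h): 65·exp(−0.23105·9) = 8.125 mg/L
Dose 2 (40 mg at t=1 h): 40·exp(−0.23105·8) = 6.300 mg/L
Dose 3 (465 mg at t=2 h): 465·exp(−0.23105·7) = 92.268 mg/L
Dose 4 (450 mg at t=3 h): 450·exp(−0.23105·6) = 112.500 mg/L
Dose 5 (25 mg at t=4 h): 25·exp(−0.23105·5) = 7.875 mg/L
Dose 6 (195 mg at t=5 h): 195·exp(−0.23105·4) = 77.386 mg/L
Dose 7 (220 mg at t=6 h): 220·exp(−0.23105·3) = 110.000 mg/L
Dose 8 (470 mg at t=7 h): 470·exp(−0.23105·2) = 296.081 mg/L
C(9) = 8.125 + 6.300 + 92.268 + 112.500 + 7.875 + 77.386 + 110.000 + 296.081 = 710.534 mg/L

710.534 mg/L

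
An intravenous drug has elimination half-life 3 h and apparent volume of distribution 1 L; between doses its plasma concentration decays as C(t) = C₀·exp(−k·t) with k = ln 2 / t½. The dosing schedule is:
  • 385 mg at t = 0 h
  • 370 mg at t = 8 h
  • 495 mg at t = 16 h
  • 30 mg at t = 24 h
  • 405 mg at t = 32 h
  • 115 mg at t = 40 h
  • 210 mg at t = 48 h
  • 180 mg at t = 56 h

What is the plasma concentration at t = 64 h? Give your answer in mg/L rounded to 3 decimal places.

k = ln 2 / 3 = 0.23105 per h
Dose 1 (385 mg at t=0 h): 385·exp(−0.23105·64) = 0.000 mg/L
Dose 2 (370 mg at t=8 h): 370·exp(−0.23105·56) = 0.001 mg/L
Dose 3 (495 mg at t=16 h): 495·exp(−0.23105·48) = 0.008 mg/L
Dose 4 (30 mg at t=24 h): 30·exp(−0.23105·40) = 0.003 mg/L
Dose 5 (405 mg at t=32 h): 405·exp(−0.23105·32) = 0.249 mg/L
Dose 6 (115 mg at t=40 h): 115·exp(−0.23105·24) = 0.449 mg/L
Dose 7 (210 mg at t=48 h): 210·exp(−0.23105·16) = 5.209 mg/L
Dose 8 (180 mg at t=56 h): 180·exp(−0.23105·8) = 28.348 mg/L
C(64) = 0.000 + 0.001 + 0.008 + 0.003 + 0.249 + 0.449 + 5.209 + 28.348 = 34.267 mg/L

34.267 mg/L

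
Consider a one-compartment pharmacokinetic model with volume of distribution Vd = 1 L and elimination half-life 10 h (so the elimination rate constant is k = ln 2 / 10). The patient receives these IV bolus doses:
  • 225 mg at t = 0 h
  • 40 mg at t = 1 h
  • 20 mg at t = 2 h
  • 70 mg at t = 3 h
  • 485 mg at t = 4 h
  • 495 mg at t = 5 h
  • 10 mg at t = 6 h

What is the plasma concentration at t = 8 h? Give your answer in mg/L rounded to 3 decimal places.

k = ln 2 / 10 = 0.06931 per h
Dose 1 (225 mg at t=0 h): 225·exp(−0.06931·8) = 129.229 mg/L
Dose 2 (40 mg at t=1 h): 40·exp(−0.06931·7) = 24.623 mg/L
Dose 3 (20 mg at t=2 h): 20·exp(−0.06931·6) = 13.195 mg/L
Dose 4 (70 mg at t=3 h): 70·exp(−0.06931·5) = 49.497 mg/L
Dose 5 (485 mg at t=4 h): 485·exp(−0.06931·4) = 367.561 mg/L
Dose 6 (495 mg at t=5 h): 495·exp(−0.06931·3) = 402.065 mg/L
Dose 7 (10 mg at t=6 h): 10·exp(−0.06931·2) = 8.706 mg/L
C(8) = 129.229 + 24.623 + 13.195 + 49.497 + 367.561 + 402.065 + 8.706 = 994.876 mg/L

994.876 mg/L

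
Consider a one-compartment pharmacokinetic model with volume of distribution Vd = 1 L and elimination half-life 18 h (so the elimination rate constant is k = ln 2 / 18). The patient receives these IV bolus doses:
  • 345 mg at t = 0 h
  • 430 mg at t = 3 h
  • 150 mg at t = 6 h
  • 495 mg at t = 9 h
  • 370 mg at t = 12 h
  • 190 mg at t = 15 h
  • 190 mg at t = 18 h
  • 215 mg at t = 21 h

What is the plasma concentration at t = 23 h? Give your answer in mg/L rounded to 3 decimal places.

k = ln 2 / 18 = 0.03851 per h
Dose 1 (345 mg at t=0 h): 345·exp(−0.03851·23) = 142.288 mg/L
Dose 2 (430 mg at t=3 h): 430·exp(−0.03851·20) = 199.063 mg/L
Dose 3 (150 mg at t=6 h): 150·exp(−0.03851·17) = 77.944 mg/L
Dose 4 (495 mg at t=9 h): 495·exp(−0.03851·14) = 288.716 mg/L
Dose 5 (370 mg at t=12 h): 370·exp(−0.03851·11) = 242.236 mg/L
Dose 6 (190 mg at t=15 h): 190·exp(−0.03851·8) = 139.625 mg/L
Dose 7 (190 mg at t=18 h): 190·exp(−0.03851·5) = 156.724 mg/L
Dose 8 (215 mg at t=21 h): 215·exp(−0.03851·2) = 199.063 mg/L
C(23) = 142.288 + 199.063 + 77.944 + 288.716 + 242.236 + 139.625 + 156.724 + 199.063 = 1445.659 mg/L

1445.659 mg/L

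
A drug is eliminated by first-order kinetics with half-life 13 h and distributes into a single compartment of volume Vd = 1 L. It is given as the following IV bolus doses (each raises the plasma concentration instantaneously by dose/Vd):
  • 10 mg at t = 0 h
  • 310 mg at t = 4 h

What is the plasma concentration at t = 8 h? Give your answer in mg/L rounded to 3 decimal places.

256.987 mg/L

k = ln 2 / 13 = 0.05332 per h
Dose 1 (10 mg at t=0 h): 10·exp(−0.05332·8) = 6.528 mg/L
Dose 2 (310 mg at t=4 h): 310·exp(−0.05332·4) = 250.459 mg/L
C(8) = 6.528 + 250.459 = 256.987 mg/L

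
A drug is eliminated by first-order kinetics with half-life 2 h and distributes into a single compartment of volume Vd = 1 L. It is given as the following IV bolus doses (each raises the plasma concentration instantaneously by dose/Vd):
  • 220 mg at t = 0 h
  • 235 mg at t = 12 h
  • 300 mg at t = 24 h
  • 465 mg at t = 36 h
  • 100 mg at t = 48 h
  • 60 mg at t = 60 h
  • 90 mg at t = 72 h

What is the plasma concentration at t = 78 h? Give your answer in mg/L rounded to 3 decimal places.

11.370 mg/L

k = ln 2 / 2 = 0.34657 per h
Dose 1 (220 mg at t=0 h): 220·exp(−0.34657·78) = 0.000 mg/L
Dose 2 (235 mg at t=12 h): 235·exp(−0.34657·66) = 0.000 mg/L
Dose 3 (300 mg at t=24 h): 300·exp(−0.34657·54) = 0.000 mg/L
Dose 4 (465 mg at t=36 h): 465·exp(−0.34657·42) = 0.000 mg/L
Dose 5 (100 mg at t=48 h): 100·exp(−0.34657·30) = 0.003 mg/L
Dose 6 (60 mg at t=60 h): 60·exp(−0.34657·18) = 0.117 mg/L
Dose 7 (90 mg at t=72 h): 90·exp(−0.34657·6) = 11.250 mg/L
C(78) = 0.000 + 0.000 + 0.000 + 0.000 + 0.003 + 0.117 + 11.250 = 11.370 mg/L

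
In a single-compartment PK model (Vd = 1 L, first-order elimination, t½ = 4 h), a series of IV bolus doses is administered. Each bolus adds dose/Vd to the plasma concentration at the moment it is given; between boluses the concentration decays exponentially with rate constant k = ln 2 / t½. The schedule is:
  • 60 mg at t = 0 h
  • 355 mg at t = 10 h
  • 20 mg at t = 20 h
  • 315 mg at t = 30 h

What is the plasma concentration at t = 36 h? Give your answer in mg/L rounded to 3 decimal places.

k = ln 2 / 4 = 0.17329 per h
Dose 1 (60 mg at t=0 h): 60·exp(−0.17329·36) = 0.117 mg/L
Dose 2 (355 mg at t=10 h): 355·exp(−0.17329·26) = 3.922 mg/L
Dose 3 (20 mg at t=20 h): 20·exp(−0.17329·16) = 1.250 mg/L
Dose 4 (315 mg at t=30 h): 315·exp(−0.17329·6) = 111.369 mg/L
C(36) = 0.117 + 3.922 + 1.250 + 111.369 = 116.659 mg/L

116.659 mg/L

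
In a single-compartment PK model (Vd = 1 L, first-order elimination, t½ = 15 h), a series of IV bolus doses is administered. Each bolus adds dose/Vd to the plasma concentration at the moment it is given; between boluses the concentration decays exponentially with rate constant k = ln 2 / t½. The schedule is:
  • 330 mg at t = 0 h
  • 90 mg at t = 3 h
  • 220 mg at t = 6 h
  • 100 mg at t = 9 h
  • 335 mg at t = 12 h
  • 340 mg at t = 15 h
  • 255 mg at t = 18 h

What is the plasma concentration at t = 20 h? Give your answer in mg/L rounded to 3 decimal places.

1081.160 mg/L

k = ln 2 / 15 = 0.04621 per h
Dose 1 (330 mg at t=0 h): 330·exp(−0.04621·20) = 130.961 mg/L
Dose 2 (90 mg at t=3 h): 90·exp(−0.04621·17) = 41.028 mg/L
Dose 3 (220 mg at t=6 h): 220·exp(−0.04621·14) = 115.202 mg/L
Dose 4 (100 mg at t=9 h): 100·exp(−0.04621·11) = 60.151 mg/L
Dose 5 (335 mg at t=12 h): 335·exp(−0.04621·8) = 231.470 mg/L
Dose 6 (340 mg at t=15 h): 340·exp(−0.04621·5) = 269.858 mg/L
Dose 7 (255 mg at t=18 h): 255·exp(−0.04621·2) = 232.489 mg/L
C(20) = 130.961 + 41.028 + 115.202 + 60.151 + 231.470 + 269.858 + 232.489 = 1081.160 mg/L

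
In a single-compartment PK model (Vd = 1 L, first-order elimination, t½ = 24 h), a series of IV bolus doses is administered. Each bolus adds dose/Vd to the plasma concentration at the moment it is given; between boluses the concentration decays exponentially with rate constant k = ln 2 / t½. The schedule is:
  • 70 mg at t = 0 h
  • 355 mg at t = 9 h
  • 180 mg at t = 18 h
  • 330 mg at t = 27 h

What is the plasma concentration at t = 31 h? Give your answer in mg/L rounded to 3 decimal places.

k = ln 2 / 24 = 0.02888 per h
Dose 1 (70 mg at t=0 h): 70·exp(−0.02888·31) = 28.594 mg/L
Dose 2 (355 mg at t=9 h): 355·exp(−0.02888·22) = 188.055 mg/L
Dose 3 (180 mg at t=18 h): 180·exp(−0.02888·13) = 123.656 mg/L
Dose 4 (330 mg at t=27 h): 330·exp(−0.02888·4) = 293.997 mg/L
C(31) = 28.594 + 188.055 + 123.656 + 293.997 = 634.301 mg/L

634.301 mg/L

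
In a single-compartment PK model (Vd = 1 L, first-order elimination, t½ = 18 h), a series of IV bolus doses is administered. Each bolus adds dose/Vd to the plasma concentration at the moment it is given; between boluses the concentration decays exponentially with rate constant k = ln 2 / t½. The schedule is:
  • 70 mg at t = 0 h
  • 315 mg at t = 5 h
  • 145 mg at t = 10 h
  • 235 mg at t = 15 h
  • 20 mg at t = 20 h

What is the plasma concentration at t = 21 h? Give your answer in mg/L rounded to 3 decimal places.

k = ln 2 / 18 = 0.03851 per h
Dose 1 (70 mg at t=0 h): 70·exp(−0.03851·21) = 31.181 mg/L
Dose 2 (315 mg at t=5 h): 315·exp(−0.03851·16) = 170.109 mg/L
Dose 3 (145 mg at t=10 h): 145·exp(−0.03851·11) = 94.930 mg/L
Dose 4 (235 mg at t=15 h): 235·exp(−0.03851·6) = 186.520 mg/L
Dose 5 (20 mg at t=20 h): 20·exp(−0.03851·1) = 19.244 mg/L
C(21) = 31.181 + 170.109 + 94.930 + 186.520 + 19.244 = 501.985 mg/L

501.985 mg/L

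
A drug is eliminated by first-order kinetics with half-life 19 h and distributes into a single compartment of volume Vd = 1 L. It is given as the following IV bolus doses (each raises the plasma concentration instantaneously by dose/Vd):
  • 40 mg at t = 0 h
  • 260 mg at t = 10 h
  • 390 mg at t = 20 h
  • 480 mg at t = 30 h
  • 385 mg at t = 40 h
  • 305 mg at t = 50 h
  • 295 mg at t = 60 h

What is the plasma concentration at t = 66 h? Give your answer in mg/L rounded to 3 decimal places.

795.472 mg/L

k = ln 2 / 19 = 0.03648 per h
Dose 1 (40 mg at t=0 h): 40·exp(−0.03648·66) = 3.601 mg/L
Dose 2 (260 mg at t=10 h): 260·exp(−0.03648·56) = 33.708 mg/L
Dose 3 (390 mg at t=20 h): 390·exp(−0.03648·46) = 72.821 mg/L
Dose 4 (480 mg at t=30 h): 480·exp(−0.03648·36) = 129.083 mg/L
Dose 5 (385 mg at t=40 h): 385·exp(−0.03648·26) = 149.116 mg/L
Dose 6 (305 mg at t=50 h): 305·exp(−0.03648·16) = 170.138 mg/L
Dose 7 (295 mg at t=60 h): 295·exp(−0.03648·6) = 237.006 mg/L
C(66) = 3.601 + 33.708 + 72.821 + 129.083 + 149.116 + 170.138 + 237.006 = 795.472 mg/L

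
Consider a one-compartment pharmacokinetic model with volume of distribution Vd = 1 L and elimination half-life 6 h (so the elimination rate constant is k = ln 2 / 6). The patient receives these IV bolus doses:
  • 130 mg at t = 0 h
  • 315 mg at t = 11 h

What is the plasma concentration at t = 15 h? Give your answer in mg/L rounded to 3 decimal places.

221.419 mg/L

k = ln 2 / 6 = 0.11552 per h
Dose 1 (130 mg at t=0 h): 130·exp(−0.11552·15) = 22.981 mg/L
Dose 2 (315 mg at t=11 h): 315·exp(−0.11552·4) = 198.438 mg/L
C(15) = 22.981 + 198.438 = 221.419 mg/L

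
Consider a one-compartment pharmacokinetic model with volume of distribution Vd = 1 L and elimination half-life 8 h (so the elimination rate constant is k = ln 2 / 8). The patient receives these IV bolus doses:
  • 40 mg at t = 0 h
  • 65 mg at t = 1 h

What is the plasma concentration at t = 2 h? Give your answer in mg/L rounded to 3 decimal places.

93.241 mg/L

k = ln 2 / 8 = 0.08664 per h
Dose 1 (40 mg at t=0 h): 40·exp(−0.08664·2) = 33.636 mg/L
Dose 2 (65 mg at t=1 h): 65·exp(−0.08664·1) = 59.605 mg/L
C(2) = 33.636 + 59.605 = 93.241 mg/L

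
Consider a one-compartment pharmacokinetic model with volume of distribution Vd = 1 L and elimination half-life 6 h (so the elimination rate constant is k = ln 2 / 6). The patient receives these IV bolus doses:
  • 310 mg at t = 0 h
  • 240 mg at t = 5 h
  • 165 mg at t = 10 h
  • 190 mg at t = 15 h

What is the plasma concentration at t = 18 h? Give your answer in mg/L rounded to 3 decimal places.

k = ln 2 / 6 = 0.11552 per h
Dose 1 (310 mg at t=0 h): 310·exp(−0.11552·18) = 38.750 mg/L
Dose 2 (240 mg at t=5 h): 240·exp(−0.11552·13) = 53.454 mg/L
Dose 3 (165 mg at t=10 h): 165·exp(−0.11552·8) = 65.480 mg/L
Dose 4 (190 mg at t=15 h): 190·exp(−0.11552·3) = 134.350 mg/L
C(18) = 38.750 + 53.454 + 65.480 + 134.350 = 292.035 mg/L

292.035 mg/L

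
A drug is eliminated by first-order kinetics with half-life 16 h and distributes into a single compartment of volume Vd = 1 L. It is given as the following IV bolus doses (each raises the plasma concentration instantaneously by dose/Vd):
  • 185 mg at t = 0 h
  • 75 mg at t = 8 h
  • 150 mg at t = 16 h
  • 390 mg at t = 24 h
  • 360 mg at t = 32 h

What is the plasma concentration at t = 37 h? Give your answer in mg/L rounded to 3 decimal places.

k = ln 2 / 16 = 0.04332 per h
Dose 1 (185 mg at t=0 h): 185·exp(−0.04332·37) = 37.243 mg/L
Dose 2 (75 mg at t=8 h): 75·exp(−0.04332·29) = 21.352 mg/L
Dose 3 (150 mg at t=16 h): 150·exp(−0.04332·21) = 60.393 mg/L
Dose 4 (390 mg at t=24 h): 390·exp(−0.04332·13) = 222.064 mg/L
Dose 5 (360 mg at t=32 h): 360·exp(−0.04332·5) = 289.888 mg/L
C(37) = 37.243 + 21.352 + 60.393 + 222.064 + 289.888 = 630.940 mg/L

630.940 mg/L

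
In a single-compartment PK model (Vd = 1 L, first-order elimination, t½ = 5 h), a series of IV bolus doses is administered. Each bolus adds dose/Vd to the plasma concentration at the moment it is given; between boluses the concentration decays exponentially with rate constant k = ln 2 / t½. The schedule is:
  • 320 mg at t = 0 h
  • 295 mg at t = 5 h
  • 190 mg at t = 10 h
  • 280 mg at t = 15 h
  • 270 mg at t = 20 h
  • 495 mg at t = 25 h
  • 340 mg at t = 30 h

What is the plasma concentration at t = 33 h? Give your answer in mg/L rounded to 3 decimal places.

472.446 mg/L

k = ln 2 / 5 = 0.13863 per h
Dose 1 (320 mg at t=0 h): 320·exp(−0.13863·33) = 3.299 mg/L
Dose 2 (295 mg at t=5 h): 295·exp(−0.13863·28) = 6.082 mg/L
Dose 3 (190 mg at t=10 h): 190·exp(−0.13863·23) = 7.835 mg/L
Dose 4 (280 mg at t=15 h): 280·exp(−0.13863·18) = 23.091 mg/L
Dose 5 (270 mg at t=20 h): 270·exp(−0.13863·13) = 44.533 mg/L
Dose 6 (495 mg at t=25 h): 495·exp(−0.13863·8) = 163.289 mg/L
Dose 7 (340 mg at t=30 h): 340·exp(−0.13863·3) = 224.316 mg/L
C(33) = 3.299 + 6.082 + 7.835 + 23.091 + 44.533 + 163.289 + 224.316 = 472.446 mg/L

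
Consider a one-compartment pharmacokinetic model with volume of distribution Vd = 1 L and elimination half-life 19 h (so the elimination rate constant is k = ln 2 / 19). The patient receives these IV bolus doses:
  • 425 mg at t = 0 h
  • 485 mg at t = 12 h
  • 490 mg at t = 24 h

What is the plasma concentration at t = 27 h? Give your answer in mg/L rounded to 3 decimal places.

k = ln 2 / 19 = 0.03648 per h
Dose 1 (425 mg at t=0 h): 425·exp(−0.03648·27) = 158.712 mg/L
Dose 2 (485 mg at t=12 h): 485·exp(−0.03648·15) = 280.599 mg/L
Dose 3 (490 mg at t=24 h): 490·exp(−0.03648·3) = 439.203 mg/L
C(27) = 158.712 + 280.599 + 439.203 = 878.514 mg/L

878.514 mg/L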